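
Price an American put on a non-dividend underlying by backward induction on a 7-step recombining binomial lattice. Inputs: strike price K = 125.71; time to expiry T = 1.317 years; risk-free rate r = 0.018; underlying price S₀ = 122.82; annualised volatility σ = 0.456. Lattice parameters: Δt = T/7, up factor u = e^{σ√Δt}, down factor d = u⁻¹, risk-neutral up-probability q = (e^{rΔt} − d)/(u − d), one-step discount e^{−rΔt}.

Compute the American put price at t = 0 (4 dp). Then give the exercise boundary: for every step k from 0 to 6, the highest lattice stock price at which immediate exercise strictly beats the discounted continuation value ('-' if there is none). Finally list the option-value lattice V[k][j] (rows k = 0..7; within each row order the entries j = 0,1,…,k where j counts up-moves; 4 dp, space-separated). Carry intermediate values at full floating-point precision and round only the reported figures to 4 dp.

price = 26.4791
boundary = - - - - 55.6762 67.8530 82.6931
tree:
26.4791
35.6030 15.9308
46.3529 23.2076 7.4797
58.1595 32.7924 12.0923 2.1033
70.0338 44.6066 19.1230 3.9027 0.0000
80.0255 57.8570 29.3331 7.2414 0.0000 0.0000
88.2240 70.0338 43.0169 13.4364 0.0000 0.0000 0.0000
94.9512 80.0255 57.8570 24.9312 0.0000 0.0000 0.0000 0.0000

Δt=0.18814  u=1.21871  d=0.82054  q=0.45923  discount=0.99662
step 7 (expiry): payoffs max(K−S,0) = 94.9512 80.0255 57.8570 24.9312 0.0000 0.0000 0.0000 0.0000
step 6: (k=6,j=0): S=37.4860, (K−S)⁺=88.2240, hold=87.7990 ⇒ V=88.2240 exercise | (k=6,j=1): S=55.6762, (K−S)⁺=70.0338, hold=69.6088 ⇒ V=70.0338 exercise | (k=6,j=2): S=82.6931, (K−S)⁺=43.0169, hold=42.5919 ⇒ V=43.0169 exercise | (k=6,j=3): S=122.8200, (K−S)⁺=2.8900, hold=13.4364 ⇒ V=13.4364 continue | (k=6,j=4): S=182.4186, (K−S)⁺=0.0000, hold=0.0000 ⇒ V=0.0000 continue | (k=6,j=5): S=270.9374, (K−S)⁺=0.0000, hold=0.0000 ⇒ V=0.0000 continue | (k=6,j=6): S=402.4101, (K−S)⁺=0.0000, hold=0.0000 ⇒ V=0.0000 continue  boundary S*=82.6931
step 5: (k=5,j=0): S=45.6845, (K−S)⁺=80.0255, hold=79.6005 ⇒ V=80.0255 exercise | (k=5,j=1): S=67.8530, (K−S)⁺=57.8570, hold=57.4320 ⇒ V=57.8570 exercise | (k=5,j=2): S=100.7788, (K−S)⁺=24.9312, hold=29.3331 ⇒ V=29.3331 continue | (k=5,j=3): S=149.6818, (K−S)⁺=0.0000, hold=7.2414 ⇒ V=7.2414 continue | (k=5,j=4): S=222.3151, (K−S)⁺=0.0000, hold=0.0000 ⇒ V=0.0000 continue | (k=5,j=5): S=330.1938, (K−S)⁺=0.0000, hold=0.0000 ⇒ V=0.0000 continue  boundary S*=67.8530
step 4: (k=4,j=0): S=55.6762, (K−S)⁺=70.0338, hold=69.6088 ⇒ V=70.0338 exercise | (k=4,j=1): S=82.6931, (K−S)⁺=43.0169, hold=44.6066 ⇒ V=44.6066 continue | (k=4,j=2): S=122.8200, (K−S)⁺=2.8900, hold=19.1230 ⇒ V=19.1230 continue | (k=4,j=3): S=182.4186, (K−S)⁺=0.0000, hold=3.9027 ⇒ V=3.9027 continue | (k=4,j=4): S=270.9374, (K−S)⁺=0.0000, hold=0.0000 ⇒ V=0.0000 continue  boundary S*=55.6762
step 3: (k=3,j=0): S=67.8530, (K−S)⁺=57.8570, hold=58.1595 ⇒ V=58.1595 continue | (k=3,j=1): S=100.7788, (K−S)⁺=24.9312, hold=32.7924 ⇒ V=32.7924 continue | (k=3,j=2): S=149.6818, (K−S)⁺=0.0000, hold=12.0923 ⇒ V=12.0923 continue | (k=3,j=3): S=222.3151, (K−S)⁺=0.0000, hold=2.1033 ⇒ V=2.1033 continue  boundary S*=-
step 2: (k=2,j=0): S=82.6931, (K−S)⁺=43.0169, hold=46.3529 ⇒ V=46.3529 continue | (k=2,j=1): S=122.8200, (K−S)⁺=2.8900, hold=23.2076 ⇒ V=23.2076 continue | (k=2,j=2): S=182.4186, (K−S)⁺=0.0000, hold=7.4797 ⇒ V=7.4797 continue  boundary S*=-
step 1: (k=1,j=0): S=100.7788, (K−S)⁺=24.9312, hold=35.6030 ⇒ V=35.6030 continue | (k=1,j=1): S=149.6818, (K−S)⁺=0.0000, hold=15.9308 ⇒ V=15.9308 continue  boundary S*=-
step 0: (k=0,j=0): S=122.8200, (K−S)⁺=2.8900, hold=26.4791 ⇒ V=26.4791 continue  boundary S*=-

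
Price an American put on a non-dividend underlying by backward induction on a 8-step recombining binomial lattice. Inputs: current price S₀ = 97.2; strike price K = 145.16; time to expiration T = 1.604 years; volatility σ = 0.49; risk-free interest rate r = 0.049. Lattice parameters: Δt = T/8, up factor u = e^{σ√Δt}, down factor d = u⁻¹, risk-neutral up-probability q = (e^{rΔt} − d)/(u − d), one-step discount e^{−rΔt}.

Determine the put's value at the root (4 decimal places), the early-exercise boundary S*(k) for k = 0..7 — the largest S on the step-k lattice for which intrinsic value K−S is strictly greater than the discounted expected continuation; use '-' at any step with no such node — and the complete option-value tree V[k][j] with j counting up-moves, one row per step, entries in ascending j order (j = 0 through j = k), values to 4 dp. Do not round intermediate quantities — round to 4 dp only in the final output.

price = 53.4397
boundary = - - 62.6745 78.0510 62.6745 78.0510 97.2000 78.0510
tree:
53.4397
67.4765 38.5912
82.4855 51.8179 24.3515
94.8328 67.1090 35.5076 12.1678
104.7476 82.4855 49.9394 19.8312 3.7024
112.7091 94.8328 67.1090 31.4514 7.0240 0.0000
119.1021 104.7476 82.4855 47.9600 13.3254 0.0000 0.0000
124.2357 112.7091 94.8328 67.1090 25.2802 0.0000 0.0000 0.0000
128.3579 119.1021 104.7476 82.4855 47.9600 0.0000 0.0000 0.0000 0.0000

Δt=0.20050  u=1.24534  d=0.80299  q=0.46769  discount=0.99022
step 8 (expiry): payoffs max(K−S,0) = 128.3579 119.1021 104.7476 82.4855 47.9600 0.0000 0.0000 0.0000 0.0000
step 7: (k=7,j=0): S=20.9243, (K−S)⁺=124.2357, hold=122.8165 ⇒ V=124.2357 exercise | (k=7,j=1): S=32.4509, (K−S)⁺=112.7091, hold=111.2899 ⇒ V=112.7091 exercise | (k=7,j=2): S=50.3272, (K−S)⁺=94.8328, hold=93.4137 ⇒ V=94.8328 exercise | (k=7,j=3): S=78.0510, (K−S)⁺=67.1090, hold=65.6899 ⇒ V=67.1090 exercise | (k=7,j=4): S=121.0470, (K−S)⁺=24.1130, hold=25.2802 ⇒ V=25.2802 continue | (k=7,j=5): S=187.7283, (K−S)⁺=0.0000, hold=0.0000 ⇒ V=0.0000 continue | (k=7,j=6): S=291.1425, (K−S)⁺=0.0000, hold=0.0000 ⇒ V=0.0000 continue | (k=7,j=7): S=451.5245, (K−S)⁺=0.0000, hold=0.0000 ⇒ V=0.0000 continue  boundary S*=78.0510
step 6: (k=6,j=0): S=26.0579, (K−S)⁺=119.1021, hold=117.6830 ⇒ V=119.1021 exercise | (k=6,j=1): S=40.4124, (K−S)⁺=104.7476, hold=103.3284 ⇒ V=104.7476 exercise | (k=6,j=2): S=62.6745, (K−S)⁺=82.4855, hold=81.0664 ⇒ V=82.4855 exercise | (k=6,j=3): S=97.2000, (K−S)⁺=47.9600, hold=47.0814 ⇒ V=47.9600 exercise | (k=6,j=4): S=150.7447, (K−S)⁺=0.0000, hold=13.3254 ⇒ V=13.3254 continue | (k=6,j=5): S=233.7856, (K−S)⁺=0.0000, hold=0.0000 ⇒ V=0.0000 continue | (k=6,j=6): S=362.5713, (K−S)⁺=0.0000, hold=0.0000 ⇒ V=0.0000 continue  boundary S*=97.2000
step 5: (k=5,j=0): S=32.4509, (K−S)⁺=112.7091, hold=111.2899 ⇒ V=112.7091 exercise | (k=5,j=1): S=50.3272, (K−S)⁺=94.8328, hold=93.4137 ⇒ V=94.8328 exercise | (k=5,j=2): S=78.0510, (K−S)⁺=67.1090, hold=65.6899 ⇒ V=67.1090 exercise | (k=5,j=3): S=121.0470, (K−S)⁺=24.1130, hold=31.4514 ⇒ V=31.4514 continue | (k=5,j=4): S=187.7283, (K−S)⁺=0.0000, hold=7.0240 ⇒ V=7.0240 continue | (k=5,j=5): S=291.1425, (K−S)⁺=0.0000, hold=0.0000 ⇒ V=0.0000 continue  boundary S*=78.0510
step 4: (k=4,j=0): S=40.4124, (K−S)⁺=104.7476, hold=103.3284 ⇒ V=104.7476 exercise | (k=4,j=1): S=62.6745, (K−S)⁺=82.4855, hold=81.0664 ⇒ V=82.4855 exercise | (k=4,j=2): S=97.2000, (K−S)⁺=47.9600, hold=49.9394 ⇒ V=49.9394 continue | (k=4,j=3): S=150.7447, (K−S)⁺=0.0000, hold=19.8312 ⇒ V=19.8312 continue | (k=4,j=4): S=233.7856, (K−S)⁺=0.0000, hold=3.7024 ⇒ V=3.7024 continue  boundary S*=62.6745
step 3: (k=3,j=0): S=50.3272, (K−S)⁺=94.8328, hold=93.4137 ⇒ V=94.8328 exercise | (k=3,j=1): S=78.0510, (K−S)⁺=67.1090, hold=66.6065 ⇒ V=67.1090 exercise | (k=3,j=2): S=121.0470, (K−S)⁺=24.1130, hold=35.5076 ⇒ V=35.5076 continue | (k=3,j=3): S=187.7283, (K−S)⁺=0.0000, hold=12.1678 ⇒ V=12.1678 continue  boundary S*=78.0510
step 2: (k=2,j=0): S=62.6745, (K−S)⁺=82.4855, hold=81.0664 ⇒ V=82.4855 exercise | (k=2,j=1): S=97.2000, (K−S)⁺=47.9600, hold=51.8179 ⇒ V=51.8179 continue | (k=2,j=2): S=150.7447, (K−S)⁺=0.0000, hold=24.3515 ⇒ V=24.3515 continue  boundary S*=62.6745
step 1: (k=1,j=0): S=78.0510, (K−S)⁺=67.1090, hold=67.4765 ⇒ V=67.4765 continue | (k=1,j=1): S=121.0470, (K−S)⁺=24.1130, hold=38.5912 ⇒ V=38.5912 continue  boundary S*=-
step 0: (k=0,j=0): S=97.2000, (K−S)⁺=47.9600, hold=53.4397 ⇒ V=53.4397 continue  boundary S*=-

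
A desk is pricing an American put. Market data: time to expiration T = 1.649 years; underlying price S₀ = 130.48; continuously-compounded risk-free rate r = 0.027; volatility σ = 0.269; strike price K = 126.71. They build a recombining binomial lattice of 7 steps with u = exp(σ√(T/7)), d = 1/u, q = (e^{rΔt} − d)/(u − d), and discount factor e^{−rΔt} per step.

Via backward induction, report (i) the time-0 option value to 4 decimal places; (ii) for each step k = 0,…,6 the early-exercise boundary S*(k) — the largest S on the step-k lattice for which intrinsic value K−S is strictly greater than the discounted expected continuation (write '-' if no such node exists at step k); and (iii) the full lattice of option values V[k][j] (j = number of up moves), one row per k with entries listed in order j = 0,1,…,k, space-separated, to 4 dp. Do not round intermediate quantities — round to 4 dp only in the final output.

Δt=0.23557, u=1.13947, d=0.87760, q=0.49177, disc=e^(-rΔt)=0.99366
k=7 terminal: V=max(K-S,0) → 74.3945 58.7843 38.5162 12.2004 0.0000 0.0000 0.0000 0.0000
k=6: j=0 S=59.6118 intr=67.0982 cont=66.2948 V=67.0982[EX]; j=1 S=77.3992 intr=49.3108 cont=48.5075 V=49.3108[EX]; j=2 S=100.4940 intr=26.2160 cont=25.4126 V=26.2160[EX]; j=3 S=130.4800 intr=0.0000 cont=6.1613 V=6.1613[hold]; j=4 S=169.4134 intr=0.0000 cont=0.0000 V=0.0000[hold]; j=5 S=219.9640 intr=0.0000 cont=0.0000 V=0.0000[hold]; j=6 S=285.5983 intr=0.0000 cont=0.0000 V=0.0000[hold]  S*(6)=100.4940
k=5: j=0 S=67.9257 intr=58.7843 cont=57.9809 V=58.7843[EX]; j=1 S=88.1938 intr=38.5162 cont=37.7128 V=38.5162[EX]; j=2 S=114.5096 intr=12.2004 cont=16.2499 V=16.2499[hold]; j=3 S=148.6777 intr=0.0000 cont=3.1115 V=3.1115[hold]; j=4 S=193.0411 intr=0.0000 cont=0.0000 V=0.0000[hold]; j=5 S=250.6419 intr=0.0000 cont=0.0000 V=0.0000[hold]  S*(5)=88.1938
k=4: j=0 S=77.3992 intr=49.3108 cont=48.5075 V=49.3108[EX]; j=1 S=100.4940 intr=26.2160 cont=27.3915 V=27.3915[hold]; j=2 S=130.4800 intr=0.0000 cont=9.7267 V=9.7267[hold]; j=3 S=169.4134 intr=0.0000 cont=1.5713 V=1.5713[hold]; j=4 S=219.9640 intr=0.0000 cont=0.0000 V=0.0000[hold]  S*(4)=77.3992
k=3: j=0 S=88.1938 intr=38.5162 cont=38.2872 V=38.5162[EX]; j=1 S=114.5096 intr=12.2004 cont=18.5859 V=18.5859[hold]; j=2 S=148.6777 intr=0.0000 cont=5.6799 V=5.6799[hold]; j=3 S=193.0411 intr=0.0000 cont=0.7935 V=0.7935[hold]  S*(3)=88.1938
k=2: j=0 S=100.4940 intr=26.2160 cont=28.5329 V=28.5329[hold]; j=1 S=130.4800 intr=0.0000 cont=12.1615 V=12.1615[hold]; j=2 S=169.4134 intr=0.0000 cont=3.2561 V=3.2561[hold]  S*(2)=-
k=1: j=0 S=114.5096 intr=12.2004 cont=20.3520 V=20.3520[hold]; j=1 S=148.6777 intr=0.0000 cont=7.7327 V=7.7327[hold]  S*(1)=-
k=0: j=0 S=130.4800 intr=0.0000 cont=14.0565 V=14.0565[hold]  S*(0)=-

price = 14.0565
boundary = - - - 88.1938 77.3992 88.1938 100.4940
tree:
14.0565
20.3520 7.7327
28.5329 12.1615 3.2561
38.5162 18.5859 5.6799 0.7935
49.3108 27.3915 9.7267 1.5713 0.0000
58.7843 38.5162 16.2499 3.1115 0.0000 0.0000
67.0982 49.3108 26.2160 6.1613 0.0000 0.0000 0.0000
74.3945 58.7843 38.5162 12.2004 0.0000 0.0000 0.0000 0.0000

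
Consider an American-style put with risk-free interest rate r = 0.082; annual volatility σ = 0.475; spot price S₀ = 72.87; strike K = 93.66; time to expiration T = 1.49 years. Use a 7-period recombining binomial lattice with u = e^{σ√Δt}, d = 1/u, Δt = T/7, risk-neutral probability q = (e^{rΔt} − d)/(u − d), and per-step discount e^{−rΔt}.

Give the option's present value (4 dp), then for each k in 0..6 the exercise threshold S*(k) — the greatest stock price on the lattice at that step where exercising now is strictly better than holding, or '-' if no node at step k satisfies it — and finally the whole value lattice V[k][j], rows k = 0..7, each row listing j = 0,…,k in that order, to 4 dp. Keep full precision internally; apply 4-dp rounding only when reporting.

price = 25.8873
boundary = - - 47.0110 58.5294 47.0110 58.5294 72.8700
tree:
25.8873
35.3839 16.7541
46.6490 24.7193 8.9136
55.9007 35.1306 14.5735 3.2339
63.3316 46.6490 23.1220 6.0354 0.3799
69.3001 55.9007 35.1306 11.2239 0.7511 0.0000
74.0941 63.3316 46.6490 20.7900 1.4849 0.0000 0.0000
77.9446 69.3001 55.9007 35.1306 2.9357 0.0000 0.0000 0.0000

params: Δt=0.21286 u=1.24502 d=0.80320 q=0.48528 e^(-rΔt)=0.98270
t_7 payoffs: 77.9446 69.3001 55.9007 35.1306 2.9357 0.0000 0.0000 0.0000
t_6: node(6,0) S=19.5659 payoff=74.0941 vs cont=72.4735 → 74.0941 [stop]  node(6,1) S=30.3284 payoff=63.3316 vs cont=61.7110 → 63.3316 [stop]  node(6,2) S=47.0110 payoff=46.6490 vs cont=45.0285 → 46.6490 [stop]  node(6,3) S=72.8700 payoff=20.7900 vs cont=19.1694 → 20.7900 [stop]  node(6,4) S=112.9532 payoff=0.0000 vs cont=1.4849 → 1.4849 [wait]  node(6,5) S=175.0846 payoff=0.0000 vs cont=0.0000 → 0.0000 [wait]  node(6,6) S=271.3924 payoff=0.0000 vs cont=0.0000 → 0.0000 [wait]  ⇒ S*(6)=72.8700
t_5: node(5,0) S=24.3599 payoff=69.3001 vs cont=67.6796 → 69.3001 [stop]  node(5,1) S=37.7593 payoff=55.9007 vs cont=54.2801 → 55.9007 [stop]  node(5,2) S=58.5294 payoff=35.1306 vs cont=33.5100 → 35.1306 [stop]  node(5,3) S=90.7243 payoff=2.9357 vs cont=11.2239 → 11.2239 [wait]  node(5,4) S=140.6285 payoff=0.0000 vs cont=0.7511 → 0.7511 [wait]  node(5,5) S=217.9831 payoff=0.0000 vs cont=0.0000 → 0.0000 [wait]  ⇒ S*(5)=58.5294
t_4: node(4,0) S=30.3284 payoff=63.3316 vs cont=61.7110 → 63.3316 [stop]  node(4,1) S=47.0110 payoff=46.6490 vs cont=45.0285 → 46.6490 [stop]  node(4,2) S=72.8700 payoff=20.7900 vs cont=23.1220 → 23.1220 [wait]  node(4,3) S=112.9532 payoff=0.0000 vs cont=6.0354 → 6.0354 [wait]  node(4,4) S=175.0846 payoff=0.0000 vs cont=0.3799 → 0.3799 [wait]  ⇒ S*(4)=47.0110
t_3: node(3,0) S=37.7593 payoff=55.9007 vs cont=54.2801 → 55.9007 [stop]  node(3,1) S=58.5294 payoff=35.1306 vs cont=34.6221 → 35.1306 [stop]  node(3,2) S=90.7243 payoff=2.9357 vs cont=14.5735 → 14.5735 [wait]  node(3,3) S=140.6285 payoff=0.0000 vs cont=3.2339 → 3.2339 [wait]  ⇒ S*(3)=58.5294
t_2: node(2,0) S=47.0110 payoff=46.6490 vs cont=45.0285 → 46.6490 [stop]  node(2,1) S=72.8700 payoff=20.7900 vs cont=24.7193 → 24.7193 [wait]  node(2,2) S=112.9532 payoff=0.0000 vs cont=8.9136 → 8.9136 [wait]  ⇒ S*(2)=47.0110
t_1: node(1,0) S=58.5294 payoff=35.1306 vs cont=35.3839 → 35.3839 [wait]  node(1,1) S=90.7243 payoff=2.9357 vs cont=16.7541 → 16.7541 [wait]  ⇒ S*(1)=-
t_0: node(0,0) S=72.8700 payoff=20.7900 vs cont=25.8873 → 25.8873 [wait]  ⇒ S*(0)=-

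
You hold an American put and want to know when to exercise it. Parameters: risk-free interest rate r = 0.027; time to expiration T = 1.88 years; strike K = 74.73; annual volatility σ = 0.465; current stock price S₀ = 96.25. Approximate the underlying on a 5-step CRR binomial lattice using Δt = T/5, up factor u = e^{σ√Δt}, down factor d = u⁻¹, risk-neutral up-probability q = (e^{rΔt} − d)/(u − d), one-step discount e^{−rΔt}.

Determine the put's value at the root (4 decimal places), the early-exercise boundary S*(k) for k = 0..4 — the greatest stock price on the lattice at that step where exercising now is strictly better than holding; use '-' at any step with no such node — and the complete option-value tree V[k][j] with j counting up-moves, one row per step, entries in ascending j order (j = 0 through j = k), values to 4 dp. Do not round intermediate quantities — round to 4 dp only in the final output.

params: Δt=0.37600 u=1.32994 d=0.75191 q=0.44685 e^(-rΔt)=0.98990
t_5 payoffs: 51.5964 33.8128 2.3582 0.0000 0.0000 0.0000
t_4: node(4,0) S=30.7663 payoff=43.9637 vs cont=43.2089 → 43.9637 [stop]  node(4,1) S=54.4174 payoff=20.3126 vs cont=19.5578 → 20.3126 [stop]  node(4,2) S=96.2500 payoff=0.0000 vs cont=1.2913 → 1.2913 [wait]  node(4,3) S=170.2408 payoff=0.0000 vs cont=0.0000 → 0.0000 [wait]  node(4,4) S=301.1111 payoff=0.0000 vs cont=0.0000 → 0.0000 [wait]  ⇒ S*(4)=54.4174
t_3: node(3,0) S=40.9172 payoff=33.8128 vs cont=33.0580 → 33.8128 [stop]  node(3,1) S=72.3718 payoff=2.3582 vs cont=11.6936 → 11.6936 [wait]  node(3,2) S=128.0066 payoff=0.0000 vs cont=0.7071 → 0.7071 [wait]  node(3,3) S=226.4098 payoff=0.0000 vs cont=0.0000 → 0.0000 [wait]  ⇒ S*(3)=40.9172
t_2: node(2,0) S=54.4174 payoff=20.3126 vs cont=23.6872 → 23.6872 [wait]  node(2,1) S=96.2500 payoff=0.0000 vs cont=6.7158 → 6.7158 [wait]  node(2,2) S=170.2408 payoff=0.0000 vs cont=0.3872 → 0.3872 [wait]  ⇒ S*(2)=-
t_1: node(1,0) S=72.3718 payoff=2.3582 vs cont=15.9409 → 15.9409 [wait]  node(1,1) S=128.0066 payoff=0.0000 vs cont=3.8486 → 3.8486 [wait]  ⇒ S*(1)=-
t_0: node(0,0) S=96.2500 payoff=0.0000 vs cont=10.4310 → 10.4310 [wait]  ⇒ S*(0)=-

price = 10.4310
boundary = - - - 40.9172 54.4174
tree:
10.4310
15.9409 3.8486
23.6872 6.7158 0.3872
33.8128 11.6936 0.7071 0.0000
43.9637 20.3126 1.2913 0.0000 0.0000
51.5964 33.8128 2.3582 0.0000 0.0000 0.0000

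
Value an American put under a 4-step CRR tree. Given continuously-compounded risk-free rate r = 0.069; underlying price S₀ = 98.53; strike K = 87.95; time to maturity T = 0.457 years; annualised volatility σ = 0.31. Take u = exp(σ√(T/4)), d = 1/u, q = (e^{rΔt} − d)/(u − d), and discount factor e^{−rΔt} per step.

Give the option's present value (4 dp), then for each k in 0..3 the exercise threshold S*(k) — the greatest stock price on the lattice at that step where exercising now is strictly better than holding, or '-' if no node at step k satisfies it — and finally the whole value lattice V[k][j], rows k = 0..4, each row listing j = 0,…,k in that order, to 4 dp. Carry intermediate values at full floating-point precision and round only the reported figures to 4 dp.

Δt=0.11425  u=1.11047  d=0.90052  q=0.51153  discount=0.99215
step 4 (expiry): payoffs max(K−S,0) = 23.1549 8.0484 0.0000 0.0000 0.0000
step 3: (k=3,j=0): S=71.9530, (K−S)⁺=15.9970, hold=15.3064 ⇒ V=15.9970 exercise | (k=3,j=1): S=88.7282, (K−S)⁺=0.0000, hold=3.9006 ⇒ V=3.9006 continue | (k=3,j=2): S=109.4145, (K−S)⁺=0.0000, hold=0.0000 ⇒ V=0.0000 continue | (k=3,j=3): S=134.9237, (K−S)⁺=0.0000, hold=0.0000 ⇒ V=0.0000 continue  boundary S*=71.9530
step 2: (k=2,j=0): S=79.9016, (K−S)⁺=8.0484, hold=9.7324 ⇒ V=9.7324 continue | (k=2,j=1): S=98.5300, (K−S)⁺=0.0000, hold=1.8904 ⇒ V=1.8904 continue | (k=2,j=2): S=121.5015, (K−S)⁺=0.0000, hold=0.0000 ⇒ V=0.0000 continue  boundary S*=-
step 1: (k=1,j=0): S=88.7282, (K−S)⁺=0.0000, hold=5.6761 ⇒ V=5.6761 continue | (k=1,j=1): S=109.4145, (K−S)⁺=0.0000, hold=0.9162 ⇒ V=0.9162 continue  boundary S*=-
step 0: (k=0,j=0): S=98.5300, (K−S)⁺=0.0000, hold=3.2158 ⇒ V=3.2158 continue  boundary S*=-

price = 3.2158
boundary = - - - 71.9530
tree:
3.2158
5.6761 0.9162
9.7324 1.8904 0.0000
15.9970 3.9006 0.0000 0.0000
23.1549 8.0484 0.0000 0.0000 0.0000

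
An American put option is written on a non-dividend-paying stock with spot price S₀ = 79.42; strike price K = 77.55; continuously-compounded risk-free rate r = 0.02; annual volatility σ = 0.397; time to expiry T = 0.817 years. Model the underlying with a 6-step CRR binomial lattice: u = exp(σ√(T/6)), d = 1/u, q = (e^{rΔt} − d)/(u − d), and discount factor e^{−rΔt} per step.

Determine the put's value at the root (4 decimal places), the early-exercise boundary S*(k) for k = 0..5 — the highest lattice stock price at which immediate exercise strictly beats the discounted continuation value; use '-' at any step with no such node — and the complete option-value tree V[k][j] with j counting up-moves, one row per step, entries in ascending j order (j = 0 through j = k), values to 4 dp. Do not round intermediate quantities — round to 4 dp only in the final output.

price = 9.4861
boundary = - - - 51.1756 44.2018 51.1756
tree:
9.4861
13.8659 4.6553
19.5565 7.5985 1.3993
26.3744 12.0643 2.6610 0.0000
33.3482 18.4057 5.0604 0.0000 0.0000
39.3716 26.3744 9.6233 0.0000 0.0000 0.0000
44.5742 33.3482 18.3005 0.0000 0.0000 0.0000 0.0000

params: Δt=0.13617 u=1.15777 d=0.86373 q=0.47272 e^(-rΔt)=0.99728
t_6 payoffs: 44.5742 33.3482 18.3005 0.0000 0.0000 0.0000 0.0000
t_5: node(5,0) S=38.1784 payoff=39.3716 vs cont=39.1607 → 39.3716 [stop]  node(5,1) S=51.1756 payoff=26.3744 vs cont=26.1635 → 26.3744 [stop]  node(5,2) S=68.5974 payoff=8.9526 vs cont=9.6233 → 9.6233 [wait]  node(5,3) S=91.9501 payoff=0.0000 vs cont=0.0000 → 0.0000 [wait]  node(5,4) S=123.2529 payoff=0.0000 vs cont=0.0000 → 0.0000 [wait]  node(5,5) S=165.2122 payoff=0.0000 vs cont=0.0000 → 0.0000 [wait]  ⇒ S*(5)=51.1756
t_4: node(4,0) S=44.2018 payoff=33.3482 vs cont=33.1373 → 33.3482 [stop]  node(4,1) S=59.2495 payoff=18.3005 vs cont=18.4057 → 18.4057 [wait]  node(4,2) S=79.4200 payoff=0.0000 vs cont=5.0604 → 5.0604 [wait]  node(4,3) S=106.4571 payoff=0.0000 vs cont=0.0000 → 0.0000 [wait]  node(4,4) S=142.6986 payoff=0.0000 vs cont=0.0000 → 0.0000 [wait]  ⇒ S*(4)=44.2018
t_3: node(3,0) S=51.1756 payoff=26.3744 vs cont=26.2132 → 26.3744 [stop]  node(3,1) S=68.5974 payoff=8.9526 vs cont=12.0643 → 12.0643 [wait]  node(3,2) S=91.9501 payoff=0.0000 vs cont=2.6610 → 2.6610 [wait]  node(3,3) S=123.2529 payoff=0.0000 vs cont=0.0000 → 0.0000 [wait]  ⇒ S*(3)=51.1756
t_2: node(2,0) S=59.2495 payoff=18.3005 vs cont=19.5565 → 19.5565 [wait]  node(2,1) S=79.4200 payoff=0.0000 vs cont=7.5985 → 7.5985 [wait]  node(2,2) S=106.4571 payoff=0.0000 vs cont=1.3993 → 1.3993 [wait]  ⇒ S*(2)=-
t_1: node(1,0) S=68.5974 payoff=8.9526 vs cont=13.8659 → 13.8659 [wait]  node(1,1) S=91.9501 payoff=0.0000 vs cont=4.6553 → 4.6553 [wait]  ⇒ S*(1)=-
t_0: node(0,0) S=79.4200 payoff=0.0000 vs cont=9.4861 → 9.4861 [wait]  ⇒ S*(0)=-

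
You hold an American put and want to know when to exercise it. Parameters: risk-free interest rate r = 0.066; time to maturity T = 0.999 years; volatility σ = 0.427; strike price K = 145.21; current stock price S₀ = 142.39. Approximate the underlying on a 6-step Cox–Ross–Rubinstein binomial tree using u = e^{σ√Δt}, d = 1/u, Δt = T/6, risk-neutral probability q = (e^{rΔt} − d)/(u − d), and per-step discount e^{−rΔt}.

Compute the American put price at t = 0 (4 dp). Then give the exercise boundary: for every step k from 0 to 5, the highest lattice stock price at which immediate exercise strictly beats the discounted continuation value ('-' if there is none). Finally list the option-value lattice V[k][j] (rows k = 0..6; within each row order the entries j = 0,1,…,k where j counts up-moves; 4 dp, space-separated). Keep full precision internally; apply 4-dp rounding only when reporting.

Δt=0.16650  u=1.19034  d=0.84010  q=0.48810  discount=0.98907
step 6 (expiry): payoffs max(K−S,0) = 95.1531 74.2845 44.7158 2.8200 0.0000 0.0000 0.0000
step 5: (k=5,j=0): S=59.5845, (K−S)⁺=85.6255, hold=84.0385 ⇒ V=85.6255 exercise | (k=5,j=1): S=84.4251, (K−S)⁺=60.7849, hold=59.1979 ⇒ V=60.7849 exercise | (k=5,j=2): S=119.6218, (K−S)⁺=25.5882, hold=24.0012 ⇒ V=25.5882 exercise | (k=5,j=3): S=169.4918, (K−S)⁺=0.0000, hold=1.4278 ⇒ V=1.4278 continue | (k=5,j=4): S=240.1525, (K−S)⁺=0.0000, hold=0.0000 ⇒ V=0.0000 continue | (k=5,j=5): S=340.2715, (K−S)⁺=0.0000, hold=0.0000 ⇒ V=0.0000 continue  boundary S*=119.6218
step 4: (k=4,j=0): S=70.9255, (K−S)⁺=74.2845, hold=72.6975 ⇒ V=74.2845 exercise | (k=4,j=1): S=100.4942, (K−S)⁺=44.7158, hold=43.1288 ⇒ V=44.7158 exercise | (k=4,j=2): S=142.3900, (K−S)⁺=2.8200, hold=13.6447 ⇒ V=13.6447 continue | (k=4,j=3): S=201.7520, (K−S)⁺=0.0000, hold=0.7229 ⇒ V=0.7229 continue | (k=4,j=4): S=285.8620, (K−S)⁺=0.0000, hold=0.0000 ⇒ V=0.0000 continue  boundary S*=100.4942
step 3: (k=3,j=0): S=84.4251, (K−S)⁺=60.7849, hold=59.1979 ⇒ V=60.7849 exercise | (k=3,j=1): S=119.6218, (K−S)⁺=25.5882, hold=29.2271 ⇒ V=29.2271 continue | (k=3,j=2): S=169.4918, (K−S)⁺=0.0000, hold=7.2574 ⇒ V=7.2574 continue | (k=3,j=3): S=240.1525, (K−S)⁺=0.0000, hold=0.3660 ⇒ V=0.3660 continue  boundary S*=84.4251
step 2: (k=2,j=0): S=100.4942, (K−S)⁺=44.7158, hold=44.8855 ⇒ V=44.8855 continue | (k=2,j=1): S=142.3900, (K−S)⁺=2.8200, hold=18.3014 ⇒ V=18.3014 continue | (k=2,j=2): S=201.7520, (K−S)⁺=0.0000, hold=3.8511 ⇒ V=3.8511 continue  boundary S*=-
step 1: (k=1,j=0): S=119.6218, (K−S)⁺=25.5882, hold=31.5611 ⇒ V=31.5611 continue | (k=1,j=1): S=169.4918, (K−S)⁺=0.0000, hold=11.1253 ⇒ V=11.1253 continue  boundary S*=-
step 0: (k=0,j=0): S=142.3900, (K−S)⁺=2.8200, hold=21.3505 ⇒ V=21.3505 continue  boundary S*=-

price = 21.3505
boundary = - - - 84.4251 100.4942 119.6218
tree:
21.3505
31.5611 11.1253
44.8855 18.3014 3.8511
60.7849 29.2271 7.2574 0.3660
74.2845 44.7158 13.6447 0.7229 0.0000
85.6255 60.7849 25.5882 1.4278 0.0000 0.0000
95.1531 74.2845 44.7158 2.8200 0.0000 0.0000 0.0000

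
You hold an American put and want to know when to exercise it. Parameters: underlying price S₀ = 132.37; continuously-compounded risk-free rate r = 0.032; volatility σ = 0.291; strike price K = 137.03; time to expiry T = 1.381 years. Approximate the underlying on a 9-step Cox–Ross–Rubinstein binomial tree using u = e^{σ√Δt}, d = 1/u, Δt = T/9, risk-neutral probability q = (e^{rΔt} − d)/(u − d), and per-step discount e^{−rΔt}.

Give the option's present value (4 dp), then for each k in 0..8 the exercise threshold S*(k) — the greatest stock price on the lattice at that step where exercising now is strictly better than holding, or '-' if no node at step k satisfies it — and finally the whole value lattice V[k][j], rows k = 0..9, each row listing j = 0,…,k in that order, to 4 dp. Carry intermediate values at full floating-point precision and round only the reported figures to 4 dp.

price = 18.3000
boundary = - - - 94.0315 83.9011 94.0315 83.9011 94.0315 105.3850
tree:
18.3000
25.0858 11.5063
33.3822 16.8068 6.1719
42.9985 23.8291 9.7550 2.5497
53.1289 32.6421 15.0066 4.4535 0.6180
62.1678 42.9985 22.3207 7.6369 1.2251 0.0000
70.2330 53.1289 31.8204 12.7770 2.4286 0.0000 0.0000
77.4293 62.1678 42.9985 20.6461 4.8145 0.0000 0.0000 0.0000
83.8503 70.2330 53.1289 31.6450 9.5443 0.0000 0.0000 0.0000 0.0000
89.5795 77.4293 62.1678 42.9985 18.9207 0.0000 0.0000 0.0000 0.0000 0.0000

params: Δt=0.15344 u=1.12074 d=0.89227 q=0.49308 e^(-rΔt)=0.99510
t_9 payoffs: 89.5795 77.4293 62.1678 42.9985 18.9207 0.0000 0.0000 0.0000 0.0000 0.0000
t_8: node(8,0) S=53.1797 payoff=83.8503 vs cont=83.1791 → 83.8503 [stop]  node(8,1) S=66.7970 payoff=70.2330 vs cont=69.5618 → 70.2330 [stop]  node(8,2) S=83.9011 payoff=53.1289 vs cont=52.4577 → 53.1289 [stop]  node(8,3) S=105.3850 payoff=31.6450 vs cont=30.9738 → 31.6450 [stop]  node(8,4) S=132.3700 payoff=4.6600 vs cont=9.5443 → 9.5443 [wait]  node(8,5) S=166.2648 payoff=0.0000 vs cont=0.0000 → 0.0000 [wait]  node(8,6) S=208.8389 payoff=0.0000 vs cont=0.0000 → 0.0000 [wait]  node(8,7) S=262.3144 payoff=0.0000 vs cont=0.0000 → 0.0000 [wait]  node(8,8) S=329.4830 payoff=0.0000 vs cont=0.0000 → 0.0000 [wait]  ⇒ S*(8)=105.3850
t_7: node(7,0) S=59.6007 payoff=77.4293 vs cont=76.7581 → 77.4293 [stop]  node(7,1) S=74.8622 payoff=62.1678 vs cont=61.4966 → 62.1678 [stop]  node(7,2) S=94.0315 payoff=42.9985 vs cont=42.3273 → 42.9985 [stop]  node(7,3) S=118.1093 payoff=18.9207 vs cont=20.6461 → 20.6461 [wait]  node(7,4) S=148.3525 payoff=0.0000 vs cont=4.8145 → 4.8145 [wait]  node(7,5) S=186.3399 payoff=0.0000 vs cont=0.0000 → 0.0000 [wait]  node(7,6) S=234.0544 payoff=0.0000 vs cont=0.0000 → 0.0000 [wait]  node(7,7) S=293.9867 payoff=0.0000 vs cont=0.0000 → 0.0000 [wait]  ⇒ S*(7)=94.0315
t_6: node(6,0) S=66.7970 payoff=70.2330 vs cont=69.5618 → 70.2330 [stop]  node(6,1) S=83.9011 payoff=53.1289 vs cont=52.4577 → 53.1289 [stop]  node(6,2) S=105.3850 payoff=31.6450 vs cont=31.8204 → 31.8204 [wait]  node(6,3) S=132.3700 payoff=4.6600 vs cont=12.7770 → 12.7770 [wait]  node(6,4) S=166.2648 payoff=0.0000 vs cont=2.4286 → 2.4286 [wait]  node(6,5) S=208.8389 payoff=0.0000 vs cont=0.0000 → 0.0000 [wait]  node(6,6) S=262.3144 payoff=0.0000 vs cont=0.0000 → 0.0000 [wait]  ⇒ S*(6)=83.9011
t_5: node(5,0) S=74.8622 payoff=62.1678 vs cont=61.4966 → 62.1678 [stop]  node(5,1) S=94.0315 payoff=42.9985 vs cont=42.4134 → 42.9985 [stop]  node(5,2) S=118.1093 payoff=18.9207 vs cont=22.3207 → 22.3207 [wait]  node(5,3) S=148.3525 payoff=0.0000 vs cont=7.6369 → 7.6369 [wait]  node(5,4) S=186.3399 payoff=0.0000 vs cont=1.2251 → 1.2251 [wait]  node(5,5) S=234.0544 payoff=0.0000 vs cont=0.0000 → 0.0000 [wait]  ⇒ S*(5)=94.0315
t_4: node(4,0) S=83.9011 payoff=53.1289 vs cont=52.4577 → 53.1289 [stop]  node(4,1) S=105.3850 payoff=31.6450 vs cont=32.6421 → 32.6421 [wait]  node(4,2) S=132.3700 payoff=4.6600 vs cont=15.0066 → 15.0066 [wait]  node(4,3) S=166.2648 payoff=0.0000 vs cont=4.4535 → 4.4535 [wait]  node(4,4) S=208.8389 payoff=0.0000 vs cont=0.6180 → 0.6180 [wait]  ⇒ S*(4)=83.9011
t_3: node(3,0) S=94.0315 payoff=42.9985 vs cont=42.8165 → 42.9985 [stop]  node(3,1) S=118.1093 payoff=18.9207 vs cont=23.8291 → 23.8291 [wait]  node(3,2) S=148.3525 payoff=0.0000 vs cont=9.7550 → 9.7550 [wait]  node(3,3) S=186.3399 payoff=0.0000 vs cont=2.5497 → 2.5497 [wait]  ⇒ S*(3)=94.0315
t_2: node(2,0) S=105.3850 payoff=31.6450 vs cont=33.3822 → 33.3822 [wait]  node(2,1) S=132.3700 payoff=4.6600 vs cont=16.8068 → 16.8068 [wait]  node(2,2) S=166.2648 payoff=0.0000 vs cont=6.1719 → 6.1719 [wait]  ⇒ S*(2)=-
t_1: node(1,0) S=118.1093 payoff=18.9207 vs cont=25.0858 → 25.0858 [wait]  node(1,1) S=148.3525 payoff=0.0000 vs cont=11.5063 → 11.5063 [wait]  ⇒ S*(1)=-
t_0: node(0,0) S=132.3700 payoff=4.6600 vs cont=18.3000 → 18.3000 [wait]  ⇒ S*(0)=-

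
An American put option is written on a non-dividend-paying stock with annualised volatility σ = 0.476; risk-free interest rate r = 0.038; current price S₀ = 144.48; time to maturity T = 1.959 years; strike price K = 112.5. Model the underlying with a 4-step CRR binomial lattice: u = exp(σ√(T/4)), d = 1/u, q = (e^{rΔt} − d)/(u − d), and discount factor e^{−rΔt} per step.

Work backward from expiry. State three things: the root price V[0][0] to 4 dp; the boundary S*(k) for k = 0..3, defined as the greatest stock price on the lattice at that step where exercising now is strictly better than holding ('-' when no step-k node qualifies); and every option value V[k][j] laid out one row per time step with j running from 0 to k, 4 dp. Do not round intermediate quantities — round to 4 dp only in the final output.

Δt=0.48975, u=1.39531, d=0.71669, q=0.44516, disc=e^(-rΔt)=0.98156
k=4 terminal: V=max(K-S,0) → 74.3822 38.2891 0.0000 0.0000 0.0000
k=3: j=0 S=53.1860 intr=59.3140 cont=57.2396 V=59.3140[EX]; j=1 S=103.5471 intr=8.9529 cont=20.8525 V=20.8525[hold]; j=2 S=201.5941 intr=0.0000 cont=0.0000 V=0.0000[hold]; j=3 S=392.4802 intr=0.0000 cont=0.0000 V=0.0000[hold]  S*(3)=53.1860
k=2: j=0 S=74.2109 intr=38.2891 cont=41.4143 V=41.4143[hold]; j=1 S=144.4800 intr=0.0000 cont=11.3564 V=11.3564[hold]; j=2 S=281.2858 intr=0.0000 cont=0.0000 V=0.0000[hold]  S*(2)=-
k=1: j=0 S=103.5471 intr=8.9529 cont=27.5167 V=27.5167[hold]; j=1 S=201.5941 intr=0.0000 cont=6.1848 V=6.1848[hold]  S*(1)=-
k=0: j=0 S=144.4800 intr=0.0000 cont=17.6882 V=17.6882[hold]  S*(0)=-

price = 17.6882
boundary = - - - 53.1860
tree:
17.6882
27.5167 6.1848
41.4143 11.3564 0.0000
59.3140 20.8525 0.0000 0.0000
74.3822 38.2891 0.0000 0.0000 0.0000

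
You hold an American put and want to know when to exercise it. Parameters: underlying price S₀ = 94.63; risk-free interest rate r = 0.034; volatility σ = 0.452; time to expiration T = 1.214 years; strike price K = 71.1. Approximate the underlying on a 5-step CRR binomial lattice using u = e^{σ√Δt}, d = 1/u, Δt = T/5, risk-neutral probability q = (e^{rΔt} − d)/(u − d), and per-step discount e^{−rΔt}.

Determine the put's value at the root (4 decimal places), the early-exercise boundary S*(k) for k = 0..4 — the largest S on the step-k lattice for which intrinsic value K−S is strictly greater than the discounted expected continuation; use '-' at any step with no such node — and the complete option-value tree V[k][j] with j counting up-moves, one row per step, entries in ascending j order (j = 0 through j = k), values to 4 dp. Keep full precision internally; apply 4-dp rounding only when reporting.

Δt=0.24280, u=1.24947, d=0.80034, q=0.46300, disc=e^(-rΔt)=0.99178
k=5 terminal: V=max(K-S,0) → 40.0262 22.5881 0.0000 0.0000 0.0000 0.0000
k=4: j=0 S=38.8259 intr=32.2741 cont=31.6896 V=32.2741[EX]; j=1 S=60.6143 intr=10.4857 cont=12.0300 V=12.0300[hold]; j=2 S=94.6300 intr=0.0000 cont=0.0000 V=0.0000[hold]; j=3 S=147.7347 intr=0.0000 cont=0.0000 V=0.0000[hold]; j=4 S=230.6409 intr=0.0000 cont=0.0000 V=0.0000[hold]  S*(4)=38.8259
k=3: j=0 S=48.5119 intr=22.5881 cont=22.7127 V=22.7127[hold]; j=1 S=75.7359 intr=0.0000 cont=6.4069 V=6.4069[hold]; j=2 S=118.2376 intr=0.0000 cont=0.0000 V=0.0000[hold]; j=3 S=184.5905 intr=0.0000 cont=0.0000 V=0.0000[hold]  S*(3)=-
k=2: j=0 S=60.6143 intr=10.4857 cont=15.0384 V=15.0384[hold]; j=1 S=94.6300 intr=0.0000 cont=3.4122 V=3.4122[hold]; j=2 S=147.7347 intr=0.0000 cont=0.0000 V=0.0000[hold]  S*(2)=-
k=1: j=0 S=75.7359 intr=0.0000 cont=9.5760 V=9.5760[hold]; j=1 S=118.2376 intr=0.0000 cont=1.8173 V=1.8173[hold]  S*(1)=-
k=0: j=0 S=94.6300 intr=0.0000 cont=5.9345 V=5.9345[hold]  S*(0)=-

price = 5.9345
boundary = - - - - 38.8259
tree:
5.9345
9.5760 1.8173
15.0384 3.4122 0.0000
22.7127 6.4069 0.0000 0.0000
32.2741 12.0300 0.0000 0.0000 0.0000
40.0262 22.5881 0.0000 0.0000 0.0000 0.0000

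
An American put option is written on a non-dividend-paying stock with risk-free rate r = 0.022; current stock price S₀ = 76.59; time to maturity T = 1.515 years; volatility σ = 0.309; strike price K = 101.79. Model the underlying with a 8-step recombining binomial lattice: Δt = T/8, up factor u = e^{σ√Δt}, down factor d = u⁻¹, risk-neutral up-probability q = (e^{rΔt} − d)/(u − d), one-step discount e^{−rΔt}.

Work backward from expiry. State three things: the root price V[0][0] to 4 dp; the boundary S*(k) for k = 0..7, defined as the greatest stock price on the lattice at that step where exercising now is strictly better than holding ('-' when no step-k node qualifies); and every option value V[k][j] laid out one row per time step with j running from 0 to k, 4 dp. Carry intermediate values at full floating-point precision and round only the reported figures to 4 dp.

Δt=0.18937  u=1.14393  d=0.87418  q=0.48191  discount=0.99584
step 8 (expiry): payoffs max(K−S,0) = 75.6695 67.6094 57.0623 43.2606 25.2000 1.5665 0.0000 0.0000 0.0000
step 7: (k=7,j=0): S=29.8800, (K−S)⁺=71.9100, hold=71.4868 ⇒ V=71.9100 exercise | (k=7,j=1): S=39.1001, (K−S)⁺=62.6899, hold=62.2667 ⇒ V=62.6899 exercise | (k=7,j=2): S=51.1653, (K−S)⁺=50.6247, hold=50.2015 ⇒ V=50.6247 exercise | (k=7,j=3): S=66.9535, (K−S)⁺=34.8365, hold=34.4133 ⇒ V=34.8365 exercise | (k=7,j=4): S=87.6135, (K−S)⁺=14.1765, hold=13.7533 ⇒ V=14.1765 exercise | (k=7,j=5): S=114.6485, (K−S)⁺=0.0000, hold=0.8082 ⇒ V=0.8082 continue | (k=7,j=6): S=150.0259, (K−S)⁺=0.0000, hold=0.0000 ⇒ V=0.0000 continue | (k=7,j=7): S=196.3197, (K−S)⁺=0.0000, hold=0.0000 ⇒ V=0.0000 continue  boundary S*=87.6135
step 6: (k=6,j=0): S=34.1806, (K−S)⁺=67.6094, hold=67.1862 ⇒ V=67.6094 exercise | (k=6,j=1): S=44.7277, (K−S)⁺=57.0623, hold=56.6391 ⇒ V=57.0623 exercise | (k=6,j=2): S=58.5294, (K−S)⁺=43.2606, hold=42.8374 ⇒ V=43.2606 exercise | (k=6,j=3): S=76.5900, (K−S)⁺=25.2000, hold=24.7768 ⇒ V=25.2000 exercise | (k=6,j=4): S=100.2235, (K−S)⁺=1.5665, hold=7.7020 ⇒ V=7.7020 continue | (k=6,j=5): S=131.1497, (K−S)⁺=0.0000, hold=0.4170 ⇒ V=0.4170 continue | (k=6,j=6): S=171.6189, (K−S)⁺=0.0000, hold=0.0000 ⇒ V=0.0000 continue  boundary S*=76.5900
step 5: (k=5,j=0): S=39.1001, (K−S)⁺=62.6899, hold=62.2667 ⇒ V=62.6899 exercise | (k=5,j=1): S=51.1653, (K−S)⁺=50.6247, hold=50.2015 ⇒ V=50.6247 exercise | (k=5,j=2): S=66.9535, (K−S)⁺=34.8365, hold=34.4133 ⇒ V=34.8365 exercise | (k=5,j=3): S=87.6135, (K−S)⁺=14.1765, hold=16.6978 ⇒ V=16.6978 continue | (k=5,j=4): S=114.6485, (K−S)⁺=0.0000, hold=4.1739 ⇒ V=4.1739 continue | (k=5,j=5): S=150.0259, (K−S)⁺=0.0000, hold=0.2151 ⇒ V=0.2151 continue  boundary S*=66.9535
step 4: (k=4,j=0): S=44.7277, (K−S)⁺=57.0623, hold=56.6391 ⇒ V=57.0623 exercise | (k=4,j=1): S=58.5294, (K−S)⁺=43.2606, hold=42.8374 ⇒ V=43.2606 exercise | (k=4,j=2): S=76.5900, (K−S)⁺=25.2000, hold=25.9868 ⇒ V=25.9868 continue | (k=4,j=3): S=100.2235, (K−S)⁺=1.5665, hold=10.6181 ⇒ V=10.6181 continue | (k=4,j=4): S=131.1497, (K−S)⁺=0.0000, hold=2.2567 ⇒ V=2.2567 continue  boundary S*=58.5294
step 3: (k=3,j=0): S=51.1653, (K−S)⁺=50.6247, hold=50.2015 ⇒ V=50.6247 exercise | (k=3,j=1): S=66.9535, (K−S)⁺=34.8365, hold=34.7909 ⇒ V=34.8365 exercise | (k=3,j=2): S=87.6135, (K−S)⁺=14.1765, hold=18.5032 ⇒ V=18.5032 continue | (k=3,j=3): S=114.6485, (K−S)⁺=0.0000, hold=6.5612 ⇒ V=6.5612 continue  boundary S*=66.9535
step 2: (k=2,j=0): S=58.5294, (K−S)⁺=43.2606, hold=42.8374 ⇒ V=43.2606 exercise | (k=2,j=1): S=76.5900, (K−S)⁺=25.2000, hold=26.8532 ⇒ V=26.8532 continue | (k=2,j=2): S=100.2235, (K−S)⁺=1.5665, hold=12.6952 ⇒ V=12.6952 continue  boundary S*=58.5294
step 1: (k=1,j=0): S=66.9535, (K−S)⁺=34.8365, hold=35.2067 ⇒ V=35.2067 continue | (k=1,j=1): S=87.6135, (K−S)⁺=14.1765, hold=19.9470 ⇒ V=19.9470 continue  boundary S*=-
step 0: (k=0,j=0): S=76.5900, (K−S)⁺=25.2000, hold=27.7371 ⇒ V=27.7371 continue  boundary S*=-

price = 27.7371
boundary = - - 58.5294 66.9535 58.5294 66.9535 76.5900 87.6135
tree:
27.7371
35.2067 19.9470
43.2606 26.8532 12.6952
50.6247 34.8365 18.5032 6.5612
57.0623 43.2606 25.9868 10.6181 2.2567
62.6899 50.6247 34.8365 16.6978 4.1739 0.2151
67.6094 57.0623 43.2606 25.2000 7.7020 0.4170 0.0000
71.9100 62.6899 50.6247 34.8365 14.1765 0.8082 0.0000 0.0000
75.6695 67.6094 57.0623 43.2606 25.2000 1.5665 0.0000 0.0000 0.0000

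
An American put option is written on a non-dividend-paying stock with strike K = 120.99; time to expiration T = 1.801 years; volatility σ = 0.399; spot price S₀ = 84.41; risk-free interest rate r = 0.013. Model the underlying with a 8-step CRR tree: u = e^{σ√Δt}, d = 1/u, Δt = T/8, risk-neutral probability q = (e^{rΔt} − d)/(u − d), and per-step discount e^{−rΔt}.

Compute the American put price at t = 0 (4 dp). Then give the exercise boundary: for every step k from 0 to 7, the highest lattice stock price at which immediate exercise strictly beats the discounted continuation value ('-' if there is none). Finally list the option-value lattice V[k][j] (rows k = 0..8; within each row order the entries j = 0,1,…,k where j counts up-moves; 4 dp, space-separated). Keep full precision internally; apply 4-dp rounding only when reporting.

Δt=0.22512  u=1.20842  d=0.82753  q=0.46051  discount=0.99708
step 8 (expiry): payoffs max(K−S,0) = 102.4271 93.8829 81.4059 63.1861 36.5800 0.0000 0.0000 0.0000 0.0000
step 7: (k=7,j=0): S=22.4318, (K−S)⁺=98.5582, hold=98.2046 ⇒ V=98.5582 exercise | (k=7,j=1): S=32.7568, (K−S)⁺=88.2332, hold=87.8796 ⇒ V=88.2332 exercise | (k=7,j=2): S=47.8342, (K−S)⁺=73.1558, hold=72.8022 ⇒ V=73.1558 exercise | (k=7,j=3): S=69.8515, (K−S)⁺=51.1385, hold=50.7850 ⇒ V=51.1385 exercise | (k=7,j=4): S=102.0029, (K−S)⁺=18.9871, hold=19.6770 ⇒ V=19.6770 continue | (k=7,j=5): S=148.9530, (K−S)⁺=0.0000, hold=0.0000 ⇒ V=0.0000 continue | (k=7,j=6): S=217.5134, (K−S)⁺=0.0000, hold=0.0000 ⇒ V=0.0000 continue | (k=7,j=7): S=317.6309, (K−S)⁺=0.0000, hold=0.0000 ⇒ V=0.0000 continue  boundary S*=69.8515
step 6: (k=6,j=0): S=27.1071, (K−S)⁺=93.8829, hold=93.5293 ⇒ V=93.8829 exercise | (k=6,j=1): S=39.5841, (K−S)⁺=81.4059, hold=81.0524 ⇒ V=81.4059 exercise | (k=6,j=2): S=57.8039, (K−S)⁺=63.1861, hold=62.8325 ⇒ V=63.1861 exercise | (k=6,j=3): S=84.4100, (K−S)⁺=36.5800, hold=36.5432 ⇒ V=36.5800 exercise | (k=6,j=4): S=123.2624, (K−S)⁺=0.0000, hold=10.5846 ⇒ V=10.5846 continue | (k=6,j=5): S=179.9979, (K−S)⁺=0.0000, hold=0.0000 ⇒ V=0.0000 continue | (k=6,j=6): S=262.8478, (K−S)⁺=0.0000, hold=0.0000 ⇒ V=0.0000 continue  boundary S*=84.4100
step 5: (k=5,j=0): S=32.7568, (K−S)⁺=88.2332, hold=87.8796 ⇒ V=88.2332 exercise | (k=5,j=1): S=47.8342, (K−S)⁺=73.1558, hold=72.8022 ⇒ V=73.1558 exercise | (k=5,j=2): S=69.8515, (K−S)⁺=51.1385, hold=50.7850 ⇒ V=51.1385 exercise | (k=5,j=3): S=102.0029, (K−S)⁺=18.9871, hold=24.5370 ⇒ V=24.5370 continue | (k=5,j=4): S=148.9530, (K−S)⁺=0.0000, hold=5.6936 ⇒ V=5.6936 continue | (k=5,j=5): S=217.5134, (K−S)⁺=0.0000, hold=0.0000 ⇒ V=0.0000 continue  boundary S*=69.8515
step 4: (k=4,j=0): S=39.5841, (K−S)⁺=81.4059, hold=81.0524 ⇒ V=81.4059 exercise | (k=4,j=1): S=57.8039, (K−S)⁺=63.1861, hold=62.8325 ⇒ V=63.1861 exercise | (k=4,j=2): S=84.4100, (K−S)⁺=36.5800, hold=38.7747 ⇒ V=38.7747 continue | (k=4,j=3): S=123.2624, (K−S)⁺=0.0000, hold=15.8132 ⇒ V=15.8132 continue | (k=4,j=4): S=179.9979, (K−S)⁺=0.0000, hold=3.0627 ⇒ V=3.0627 continue  boundary S*=57.8039
step 3: (k=3,j=0): S=47.8342, (K−S)⁺=73.1558, hold=72.8022 ⇒ V=73.1558 exercise | (k=3,j=1): S=69.8515, (K−S)⁺=51.1385, hold=51.7927 ⇒ V=51.7927 continue | (k=3,j=2): S=102.0029, (K−S)⁺=18.9871, hold=28.1183 ⇒ V=28.1183 continue | (k=3,j=3): S=148.9530, (K−S)⁺=0.0000, hold=9.9124 ⇒ V=9.9124 continue  boundary S*=47.8342
step 2: (k=2,j=0): S=57.8039, (K−S)⁺=63.1861, hold=63.1329 ⇒ V=63.1861 exercise | (k=2,j=1): S=84.4100, (K−S)⁺=36.5800, hold=40.7710 ⇒ V=40.7710 continue | (k=2,j=2): S=123.2624, (K−S)⁺=0.0000, hold=19.6767 ⇒ V=19.6767 continue  boundary S*=57.8039
step 1: (k=1,j=0): S=69.8515, (K−S)⁺=51.1385, hold=52.7093 ⇒ V=52.7093 continue | (k=1,j=1): S=102.0029, (K−S)⁺=18.9871, hold=30.9662 ⇒ V=30.9662 continue  boundary S*=-
step 0: (k=0,j=0): S=84.4100, (K−S)⁺=36.5800, hold=42.5717 ⇒ V=42.5717 continue  boundary S*=-

price = 42.5717
boundary = - - 57.8039 47.8342 57.8039 69.8515 84.4100 69.8515
tree:
42.5717
52.7093 30.9662
63.1861 40.7710 19.6767
73.1558 51.7927 28.1183 9.9124
81.4059 63.1861 38.7747 15.8132 3.0627
88.2332 73.1558 51.1385 24.5370 5.6936 0.0000
93.8829 81.4059 63.1861 36.5800 10.5846 0.0000 0.0000
98.5582 88.2332 73.1558 51.1385 19.6770 0.0000 0.0000 0.0000
102.4271 93.8829 81.4059 63.1861 36.5800 0.0000 0.0000 0.0000 0.0000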